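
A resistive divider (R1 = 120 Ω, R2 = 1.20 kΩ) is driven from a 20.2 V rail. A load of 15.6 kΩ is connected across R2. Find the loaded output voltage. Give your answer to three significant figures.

V_out ≈ 18.2 V

The load sits in parallel with R2: R2‖R_L = (1200 × 15600) / (1200 + 15600) = 1114 Ω.
V_out = 20.2 × 1114 / (120 + 1114) = 20.2 × 1114/1234 = 18.2 V.
(Unloaded it would have been 18.4 V.)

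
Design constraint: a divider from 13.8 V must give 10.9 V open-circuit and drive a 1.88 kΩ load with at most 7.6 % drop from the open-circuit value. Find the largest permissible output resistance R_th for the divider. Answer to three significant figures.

R_th ≤ 155 Ω

Loading drop = R_th/(R_th + R_L) ≤ 0.0760, so R_th ≤ R_L · ε/(1−ε) = 1.88 kΩ × 0.0760/0.9240 = 155 Ω.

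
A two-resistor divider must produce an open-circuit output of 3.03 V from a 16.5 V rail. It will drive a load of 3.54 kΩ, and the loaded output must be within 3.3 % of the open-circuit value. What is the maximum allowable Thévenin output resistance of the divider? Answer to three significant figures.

R_th ≤ 121 Ω

Loading drop = R_th/(R_th + R_L) ≤ 0.0330, so R_th ≤ R_L · ε/(1−ε) = 3.54 kΩ × 0.0330/0.9670 = 121 Ω.
(Any R1, R2 with R2/(R1+R2) = 0.184 and R1‖R2 ≤ 121 Ω will meet the spec.)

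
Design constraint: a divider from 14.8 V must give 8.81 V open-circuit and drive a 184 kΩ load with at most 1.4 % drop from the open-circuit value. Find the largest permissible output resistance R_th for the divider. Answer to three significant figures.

Loading drop = R_th/(R_th + R_L) ≤ 0.0140, so R_th ≤ R_L · ε/(1−ε) = 184 kΩ × 0.0140/0.9860 = 2.61 kΩ.
(Any R1, R2 with R2/(R1+R2) = 0.595 and R1‖R2 ≤ 2.61 kΩ will meet the spec.)

R_th ≤ 2.61 kΩ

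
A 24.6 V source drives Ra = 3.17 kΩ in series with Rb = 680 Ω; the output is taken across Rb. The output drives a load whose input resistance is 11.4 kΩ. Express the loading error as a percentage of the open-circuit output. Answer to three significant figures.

The divider's output (Thévenin) resistance is Ra‖Rb = 559.9 Ω.
Fractional drop under load = R_th/(R_th + R_L) = 559.9 / (559.9 + 11400) = 0.04681.
So the output falls by 4.68 %.

4.68 %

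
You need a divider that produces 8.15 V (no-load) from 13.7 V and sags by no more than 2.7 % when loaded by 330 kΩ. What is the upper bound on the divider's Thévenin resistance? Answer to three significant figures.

R_th ≤ 9.16 kΩ

Loading drop = R_th/(R_th + R_L) ≤ 0.0270, so R_th ≤ R_L · ε/(1−ε) = 330 kΩ × 0.0270/0.9730 = 9.16 kΩ.
(Any R1, R2 with R2/(R1+R2) = 0.595 and R1‖R2 ≤ 9.16 kΩ will meet the spec.)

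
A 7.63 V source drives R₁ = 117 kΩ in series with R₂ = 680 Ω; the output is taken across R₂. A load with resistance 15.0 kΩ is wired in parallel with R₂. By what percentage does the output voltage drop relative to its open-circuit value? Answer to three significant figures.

4.31 %

The divider's output (Thévenin) resistance is R₁‖R₂ = 676.1 Ω.
Fractional drop under load = R_th/(R_th + R_L) = 676.1 / (676.1 + 15000) = 0.04313.
So the output falls by 4.31 %.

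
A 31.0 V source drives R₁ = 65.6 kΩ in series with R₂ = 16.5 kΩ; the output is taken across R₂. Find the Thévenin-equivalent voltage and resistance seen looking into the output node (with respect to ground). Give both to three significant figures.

V_th is the open-circuit tap voltage: 31.0 × 16.5/(65.6 + 16.5) = 6.23 V.
With the supply zeroed, R₁ and R₂ appear in parallel from the tap: R_th = R₁‖R₂ = (65.6 × 16.5)/82.10 = 13.2 kΩ.

V_th = 6.23 V, R_th = 13.2 kΩ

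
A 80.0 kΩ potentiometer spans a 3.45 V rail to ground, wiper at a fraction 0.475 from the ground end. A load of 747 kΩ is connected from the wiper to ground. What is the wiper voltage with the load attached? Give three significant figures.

V ≈ 1.60 V

The wiper splits the pot into (1−α)R = 42.00 kΩ above and αR = 38.00 kΩ below.
Lower section ‖ load = 36.16 kΩ.
V_wiper = 3.45 × 36.16/(42.00 + 36.16) = 1.60 V.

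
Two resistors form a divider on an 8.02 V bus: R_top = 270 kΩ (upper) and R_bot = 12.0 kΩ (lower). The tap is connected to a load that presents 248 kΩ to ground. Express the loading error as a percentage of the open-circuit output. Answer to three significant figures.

4.43 %

The divider's output (Thévenin) resistance is R_top‖R_bot = 11.49 kΩ.
Fractional drop under load = R_th/(R_th + R_L) = 11.49 / (11.49 + 248) = 0.04428.
So the output falls by 4.43 %.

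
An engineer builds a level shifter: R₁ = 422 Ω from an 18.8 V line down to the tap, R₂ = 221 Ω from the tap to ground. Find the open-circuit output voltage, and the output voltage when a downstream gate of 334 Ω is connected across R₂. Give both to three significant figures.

Unloaded: 6.46 V; loaded: 4.51 V

Open-circuit: V = 18.8 × 221/(422 + 221) = 6.46 V.
With the load, R₂ becomes R₂‖R_L = 133.0 Ω, so V = 18.8 × 133.0/555.0 = 4.51 V.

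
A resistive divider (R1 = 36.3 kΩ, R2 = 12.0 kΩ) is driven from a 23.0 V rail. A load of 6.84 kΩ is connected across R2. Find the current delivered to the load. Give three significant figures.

R2‖R_L = 4.357 kΩ; V_out = 23.0 × 4.357/40.66 = 2.465 V.
I_L = V_out / R_L = 2.465 / 6.84 kΩ = 0.360 mA.

I_L ≈ 0.360 mA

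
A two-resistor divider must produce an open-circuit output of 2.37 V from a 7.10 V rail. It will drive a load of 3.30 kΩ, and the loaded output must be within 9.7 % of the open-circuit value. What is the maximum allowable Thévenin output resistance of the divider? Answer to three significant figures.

R_th ≤ 354 Ω

Loading drop = R_th/(R_th + R_L) ≤ 0.0970, so R_th ≤ R_L · ε/(1−ε) = 3.30 kΩ × 0.0970/0.9030 = 354 Ω.
(Any R1, R2 with R2/(R1+R2) = 0.334 and R1‖R2 ≤ 354 Ω will meet the spec.)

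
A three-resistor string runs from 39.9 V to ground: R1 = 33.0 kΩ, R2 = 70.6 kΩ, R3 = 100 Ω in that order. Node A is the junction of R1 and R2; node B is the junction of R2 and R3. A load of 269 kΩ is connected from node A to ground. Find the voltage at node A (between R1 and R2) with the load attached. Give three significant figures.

Below node A the series string R2+R3 = 70700 Ω sits in parallel with the 269000 Ω load: 55990 Ω.
V_A = 39.9 × 55990/(33000 + 55990) = 25.1 V.

V ≈ 25.1 V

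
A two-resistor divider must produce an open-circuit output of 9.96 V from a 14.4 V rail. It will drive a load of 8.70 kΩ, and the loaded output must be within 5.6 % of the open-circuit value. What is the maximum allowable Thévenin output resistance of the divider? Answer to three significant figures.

R_th ≤ 516 Ω

Loading drop = R_th/(R_th + R_L) ≤ 0.0560, so R_th ≤ R_L · ε/(1−ε) = 8.70 kΩ × 0.0560/0.9440 = 516 Ω.
(Any R1, R2 with R2/(R1+R2) = 0.692 and R1‖R2 ≤ 516 Ω will meet the spec.)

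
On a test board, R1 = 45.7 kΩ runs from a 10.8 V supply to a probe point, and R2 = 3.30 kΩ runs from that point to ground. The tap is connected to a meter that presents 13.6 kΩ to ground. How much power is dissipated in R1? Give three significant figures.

Total resistance from the source is R1 + (R2‖R_L) = 48.36 kΩ, so I = 10.8/48.36 kΩ = 0.2233 mA.
P = I²·R1 = (0.2233 mA)² × 45.7 kΩ = 2.28 mW.

P ≈ 2.28 mW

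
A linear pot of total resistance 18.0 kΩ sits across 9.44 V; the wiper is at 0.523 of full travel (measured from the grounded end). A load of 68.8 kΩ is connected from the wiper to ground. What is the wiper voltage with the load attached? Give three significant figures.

V ≈ 4.63 V

The wiper splits the pot into (1−α)R = 8.586 kΩ above and αR = 9.414 kΩ below.
Lower section ‖ load = 8.281 kΩ.
V_wiper = 9.44 × 8.281/(8.586 + 8.281) = 4.63 V.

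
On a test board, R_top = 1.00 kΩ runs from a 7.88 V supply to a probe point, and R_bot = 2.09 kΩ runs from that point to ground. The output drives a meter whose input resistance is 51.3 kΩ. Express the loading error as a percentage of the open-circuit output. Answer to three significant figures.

The divider's output (Thévenin) resistance is R_top‖R_bot = 0.6764 kΩ.
Fractional drop under load = R_th/(R_th + R_L) = 0.6764 / (0.6764 + 51.3) = 0.01301.
So the output falls by 1.30 %.

1.30 %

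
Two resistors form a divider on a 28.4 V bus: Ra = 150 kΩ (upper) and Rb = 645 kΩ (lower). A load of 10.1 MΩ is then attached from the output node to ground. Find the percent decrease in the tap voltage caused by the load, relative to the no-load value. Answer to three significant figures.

1.19 %

The divider's output (Thévenin) resistance is Ra‖Rb = 121.7 kΩ.
Fractional drop under load = R_th/(R_th + R_L) = 121.7 / (121.7 + 10100) = 0.01191.
So the output falls by 1.19 %.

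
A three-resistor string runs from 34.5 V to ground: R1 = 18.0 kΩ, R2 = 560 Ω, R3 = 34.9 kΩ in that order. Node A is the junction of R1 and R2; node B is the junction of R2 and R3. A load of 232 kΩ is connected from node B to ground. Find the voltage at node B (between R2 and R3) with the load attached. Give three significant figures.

At node B, R3 is in parallel with the load: R3‖R_L = 30340 Ω.
Below node A the resistance is R2 + (R3‖R_L) = 30900 Ω, so V_A = 34.5 × 30900/48900 = 21.80 V.
Then V_B = V_A × (R3‖R_L)/(R2 + R3‖R_L) = 21.80 × 30340/30900 = 21.4 V.

V ≈ 21.4 V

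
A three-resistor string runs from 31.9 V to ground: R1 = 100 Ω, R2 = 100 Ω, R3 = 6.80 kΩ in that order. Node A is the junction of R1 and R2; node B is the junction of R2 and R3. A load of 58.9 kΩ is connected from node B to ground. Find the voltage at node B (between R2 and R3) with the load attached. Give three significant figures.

At node B, R3 is in parallel with the load: R3‖R_L = 6096 Ω.
Below node A the resistance is R2 + (R3‖R_L) = 6196 Ω, so V_A = 31.9 × 6196/6296 = 31.39 V.
Then V_B = V_A × (R3‖R_L)/(R2 + R3‖R_L) = 31.39 × 6096/6196 = 30.9 V.

V ≈ 30.9 V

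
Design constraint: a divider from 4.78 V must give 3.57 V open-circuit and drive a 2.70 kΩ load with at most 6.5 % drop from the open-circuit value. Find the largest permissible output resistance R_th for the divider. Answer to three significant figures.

Loading drop = R_th/(R_th + R_L) ≤ 0.0650, so R_th ≤ R_L · ε/(1−ε) = 2.70 kΩ × 0.0650/0.9350 = 188 Ω.

R_th ≤ 188 Ω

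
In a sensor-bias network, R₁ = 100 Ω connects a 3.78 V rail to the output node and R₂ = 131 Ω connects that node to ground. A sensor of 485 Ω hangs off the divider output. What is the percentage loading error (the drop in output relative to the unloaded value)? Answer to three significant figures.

10.5 %

The divider's output (Thévenin) resistance is R₁‖R₂ = 56.71 Ω.
Fractional drop under load = R_th/(R_th + R_L) = 56.71 / (56.71 + 485) = 0.1047.
So the output falls by 10.5 %.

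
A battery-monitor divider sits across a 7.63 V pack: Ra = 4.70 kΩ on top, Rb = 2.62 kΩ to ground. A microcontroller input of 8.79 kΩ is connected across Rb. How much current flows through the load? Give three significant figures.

Rb‖R_L = 2.018 kΩ; V_out = 7.63 × 2.018/6.718 = 2.292 V.
I_L = V_out / R_L = 2.292 / 8.79 kΩ = 0.261 mA.

I_L ≈ 0.261 mA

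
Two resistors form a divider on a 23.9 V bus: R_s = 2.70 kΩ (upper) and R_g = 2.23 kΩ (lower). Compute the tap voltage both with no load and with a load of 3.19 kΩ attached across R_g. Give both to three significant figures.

Unloaded: 10.8 V; loaded: 7.82 V

Open-circuit: V = 23.9 × 2.23/(2.70 + 2.23) = 10.8 V.
With the load, R_g becomes R_g‖R_L = 1.312 kΩ, so V = 23.9 × 1.312/4.012 = 7.82 V.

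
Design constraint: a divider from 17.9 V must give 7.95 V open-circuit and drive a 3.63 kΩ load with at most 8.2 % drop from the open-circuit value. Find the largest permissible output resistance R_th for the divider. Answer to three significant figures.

R_th ≤ 324 Ω

Loading drop = R_th/(R_th + R_L) ≤ 0.0820, so R_th ≤ R_L · ε/(1−ε) = 3.63 kΩ × 0.0820/0.9180 = 324 Ω.
(Any R1, R2 with R2/(R1+R2) = 0.444 and R1‖R2 ≤ 324 Ω will meet the spec.)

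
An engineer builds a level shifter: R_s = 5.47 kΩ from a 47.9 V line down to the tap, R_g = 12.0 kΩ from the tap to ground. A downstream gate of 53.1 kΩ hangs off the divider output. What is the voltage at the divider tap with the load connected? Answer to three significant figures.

V_out ≈ 30.7 V

The load sits in parallel with R_g: R_g‖R_L = (12.0 × 53.1) / (12.0 + 53.1) = 9.788 kΩ.
V_out = 47.9 × 9.788 / (5.47 + 9.788) = 47.9 × 9.788/15.26 = 30.7 V.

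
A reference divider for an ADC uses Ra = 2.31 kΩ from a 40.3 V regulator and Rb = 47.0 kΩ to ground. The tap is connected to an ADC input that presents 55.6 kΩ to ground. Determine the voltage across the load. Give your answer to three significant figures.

V_out ≈ 36.9 V

The load sits in parallel with Rb: Rb‖R_L = (47.0 × 55.6) / (47.0 + 55.6) = 25.47 kΩ.
V_out = 40.3 × 25.47 / (2.31 + 25.47) = 40.3 × 25.47/27.78 = 36.9 V.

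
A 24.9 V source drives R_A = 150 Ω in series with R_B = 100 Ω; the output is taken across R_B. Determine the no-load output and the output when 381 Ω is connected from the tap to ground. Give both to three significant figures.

Unloaded: 9.96 V; loaded: 8.60 V

Open-circuit: V = 24.9 × 100/(150 + 100) = 9.96 V.
With the load, R_B becomes R_B‖R_L = 79.21 Ω, so V = 24.9 × 79.21/229.2 = 8.60 V.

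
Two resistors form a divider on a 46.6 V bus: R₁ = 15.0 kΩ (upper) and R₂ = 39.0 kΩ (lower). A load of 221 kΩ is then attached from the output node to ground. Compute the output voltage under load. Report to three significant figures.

The load sits in parallel with R₂: R₂‖R_L = (39.0 × 221) / (39.0 + 221) = 33.15 kΩ.
V_out = 46.6 × 33.15 / (15.0 + 33.15) = 46.6 × 33.15/48.15 = 32.1 V.
(Unloaded it would have been 33.7 V.)

V_out ≈ 32.1 V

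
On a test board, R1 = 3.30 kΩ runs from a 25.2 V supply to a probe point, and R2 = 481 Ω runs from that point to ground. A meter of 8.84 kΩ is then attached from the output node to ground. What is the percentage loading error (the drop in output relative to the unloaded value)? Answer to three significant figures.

4.53 %

The divider's output (Thévenin) resistance is R1‖R2 = 419.8 Ω.
Fractional drop under load = R_th/(R_th + R_L) = 419.8 / (419.8 + 8840) = 0.04534.
So the output falls by 4.53 %.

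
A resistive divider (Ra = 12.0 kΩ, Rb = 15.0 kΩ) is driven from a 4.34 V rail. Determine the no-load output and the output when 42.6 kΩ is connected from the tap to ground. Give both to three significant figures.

Open-circuit: V = 4.34 × 15.0/(12.0 + 15.0) = 2.41 V.
With the load, Rb becomes Rb‖R_L = 11.09 kΩ, so V = 4.34 × 11.09/23.09 = 2.08 V.

Unloaded: 2.41 V; loaded: 2.08 V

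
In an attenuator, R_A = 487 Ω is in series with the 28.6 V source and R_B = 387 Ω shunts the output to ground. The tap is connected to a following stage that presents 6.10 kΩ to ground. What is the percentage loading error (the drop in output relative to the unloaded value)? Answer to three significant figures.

The divider's output (Thévenin) resistance is R_A‖R_B = 215.6 Ω.
Fractional drop under load = R_th/(R_th + R_L) = 215.6 / (215.6 + 6100) = 0.03414.
So the output falls by 3.41 %.

3.41 %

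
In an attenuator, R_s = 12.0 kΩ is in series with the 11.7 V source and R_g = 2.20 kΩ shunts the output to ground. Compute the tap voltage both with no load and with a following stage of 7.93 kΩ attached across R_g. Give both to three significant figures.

Open-circuit: V = 11.7 × 2.20/(12.0 + 2.20) = 1.81 V.
With the load, R_g becomes R_g‖R_L = 1.722 kΩ, so V = 11.7 × 1.722/13.72 = 1.47 V.

Unloaded: 1.81 V; loaded: 1.47 V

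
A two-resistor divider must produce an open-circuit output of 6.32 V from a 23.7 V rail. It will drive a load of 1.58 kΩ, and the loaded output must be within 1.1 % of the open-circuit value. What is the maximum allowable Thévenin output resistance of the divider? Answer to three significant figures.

R_th ≤ 17.6 Ω

Loading drop = R_th/(R_th + R_L) ≤ 0.0110, so R_th ≤ R_L · ε/(1−ε) = 1.58 kΩ × 0.0110/0.9890 = 17.6 Ω.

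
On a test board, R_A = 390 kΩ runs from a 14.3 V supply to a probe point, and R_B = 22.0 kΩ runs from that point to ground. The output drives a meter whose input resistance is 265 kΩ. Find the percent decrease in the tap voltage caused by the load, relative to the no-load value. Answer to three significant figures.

7.29 %

The divider's output (Thévenin) resistance is R_A‖R_B = 20.83 kΩ.
Fractional drop under load = R_th/(R_th + R_L) = 20.83 / (20.83 + 265) = 0.07286.
So the output falls by 7.29 %.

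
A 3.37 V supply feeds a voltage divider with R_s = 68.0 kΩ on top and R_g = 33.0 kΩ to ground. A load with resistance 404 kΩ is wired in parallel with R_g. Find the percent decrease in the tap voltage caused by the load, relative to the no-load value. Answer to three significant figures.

The divider's output (Thévenin) resistance is R_s‖R_g = 22.22 kΩ.
Fractional drop under load = R_th/(R_th + R_L) = 22.22 / (22.22 + 404) = 0.05213.
So the output falls by 5.21 %.

5.21 %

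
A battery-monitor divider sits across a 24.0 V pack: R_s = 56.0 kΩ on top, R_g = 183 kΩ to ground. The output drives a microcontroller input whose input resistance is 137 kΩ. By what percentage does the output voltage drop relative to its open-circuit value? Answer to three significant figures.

Unloaded V = 24.0 × 183/239.0 = 18.38 V.
Loaded: R_g‖R_L = 78.35 kΩ, giving V = 24.0 × 78.35/134.3 = 14.00 V.
Drop = (18.38 − 14.00) / 18.38 = 23.8 %.

23.8 %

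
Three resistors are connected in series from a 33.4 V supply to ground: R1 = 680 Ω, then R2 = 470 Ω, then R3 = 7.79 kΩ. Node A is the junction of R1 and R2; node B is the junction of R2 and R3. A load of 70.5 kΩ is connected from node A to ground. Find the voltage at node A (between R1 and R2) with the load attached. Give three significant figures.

Below node A the series string R2+R3 = 8260 Ω sits in parallel with the 70500 Ω load: 7394 Ω.
V_A = 33.4 × 7394/(680 + 7394) = 30.6 V.

V ≈ 30.6 V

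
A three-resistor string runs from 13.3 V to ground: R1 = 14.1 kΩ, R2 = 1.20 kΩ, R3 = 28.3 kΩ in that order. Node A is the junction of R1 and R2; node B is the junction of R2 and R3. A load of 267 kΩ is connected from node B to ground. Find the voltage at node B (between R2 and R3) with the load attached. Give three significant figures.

V ≈ 8.32 V

At node B, R3 is in parallel with the load: R3‖R_L = 25.59 kΩ.
Below node A the resistance is R2 + (R3‖R_L) = 26.79 kΩ, so V_A = 13.3 × 26.79/40.89 = 8.714 V.
Then V_B = V_A × (R3‖R_L)/(R2 + R3‖R_L) = 8.714 × 25.59/26.79 = 8.32 V.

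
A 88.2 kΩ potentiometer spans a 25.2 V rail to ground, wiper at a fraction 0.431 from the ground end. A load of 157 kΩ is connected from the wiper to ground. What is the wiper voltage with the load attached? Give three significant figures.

The wiper splits the pot into (1−α)R = 50.19 kΩ above and αR = 38.01 kΩ below.
Lower section ‖ load = 30.60 kΩ.
V_wiper = 25.2 × 30.60/(50.19 + 30.60) = 9.55 V.

V ≈ 9.55 V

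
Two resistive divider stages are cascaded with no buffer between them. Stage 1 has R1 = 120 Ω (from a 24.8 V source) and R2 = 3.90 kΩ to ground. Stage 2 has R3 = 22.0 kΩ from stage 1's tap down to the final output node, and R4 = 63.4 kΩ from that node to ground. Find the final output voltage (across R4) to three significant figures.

Stage 2 presents R3+R4 = 85400 Ω as a load on stage 1's tap.
Stage 1's lower leg becomes R2‖(R3+R4) = 3730 Ω, so V_mid = 24.8 × 3730/3850 = 24.03 V.
Stage 2 is itself unloaded: V_out = V_mid × R4/(R3+R4) = 24.03 × 63400/85400 = 17.8 V.

V_out ≈ 17.8 V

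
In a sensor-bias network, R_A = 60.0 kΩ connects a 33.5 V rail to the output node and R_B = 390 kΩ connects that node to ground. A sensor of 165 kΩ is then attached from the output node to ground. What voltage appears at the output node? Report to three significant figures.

The load sits in parallel with R_B: R_B‖R_L = (390 × 165) / (390 + 165) = 115.9 kΩ.
V_out = 33.5 × 115.9 / (60.0 + 115.9) = 33.5 × 115.9/175.9 = 22.1 V.

V_out ≈ 22.1 V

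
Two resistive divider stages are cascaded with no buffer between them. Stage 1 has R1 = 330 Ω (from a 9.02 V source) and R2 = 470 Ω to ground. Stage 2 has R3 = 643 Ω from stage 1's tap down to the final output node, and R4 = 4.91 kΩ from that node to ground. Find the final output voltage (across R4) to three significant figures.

Stage 2 presents R3+R4 = 5553 Ω as a load on stage 1's tap.
Stage 1's lower leg becomes R2‖(R3+R4) = 433.3 Ω, so V_mid = 9.02 × 433.3/763.3 = 5.120 V.
Stage 2 is itself unloaded: V_out = V_mid × R4/(R3+R4) = 5.120 × 4910/5553 = 4.53 V.

V_out ≈ 4.53 V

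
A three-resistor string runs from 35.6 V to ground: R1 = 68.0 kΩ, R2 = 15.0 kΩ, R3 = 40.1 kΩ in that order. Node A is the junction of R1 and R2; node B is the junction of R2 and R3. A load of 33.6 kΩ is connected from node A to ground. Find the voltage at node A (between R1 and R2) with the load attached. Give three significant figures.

V ≈ 8.36 V

Below node A the series string R2+R3 = 55.10 kΩ sits in parallel with the 33.6 kΩ load: 20.87 kΩ.
V_A = 35.6 × 20.87/(68.0 + 20.87) = 8.36 V.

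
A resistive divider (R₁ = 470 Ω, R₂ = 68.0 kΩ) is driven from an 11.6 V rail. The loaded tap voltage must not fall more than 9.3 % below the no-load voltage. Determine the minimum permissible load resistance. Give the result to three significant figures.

Output resistance R_th = R₁‖R₂ = (470 × 68000)/68470 = 466.8 Ω.
The fractional drop is R_th/(R_th + R_L); requiring this ≤ 0.0930 gives R_L ≥ R_th(1/0.0930 − 1) = 466.8 × 9.753 = 4.55 kΩ.

R_L(min) ≈ 4.55 kΩ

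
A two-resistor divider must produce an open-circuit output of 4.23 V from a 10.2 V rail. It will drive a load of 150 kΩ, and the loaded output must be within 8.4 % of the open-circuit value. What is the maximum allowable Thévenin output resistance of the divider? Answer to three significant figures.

R_th ≤ 13.8 kΩ

Loading drop = R_th/(R_th + R_L) ≤ 0.0840, so R_th ≤ R_L · ε/(1−ε) = 150 kΩ × 0.0840/0.9160 = 13.8 kΩ.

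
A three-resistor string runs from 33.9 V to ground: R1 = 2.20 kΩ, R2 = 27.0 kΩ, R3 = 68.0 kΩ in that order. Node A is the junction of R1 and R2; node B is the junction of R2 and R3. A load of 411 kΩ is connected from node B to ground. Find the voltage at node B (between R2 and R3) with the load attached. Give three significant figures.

V ≈ 22.6 V

At node B, R3 is in parallel with the load: R3‖R_L = 58.35 kΩ.
Below node A the resistance is R2 + (R3‖R_L) = 85.35 kΩ, so V_A = 33.9 × 85.35/87.55 = 33.05 V.
Then V_B = V_A × (R3‖R_L)/(R2 + R3‖R_L) = 33.05 × 58.35/85.35 = 22.6 V.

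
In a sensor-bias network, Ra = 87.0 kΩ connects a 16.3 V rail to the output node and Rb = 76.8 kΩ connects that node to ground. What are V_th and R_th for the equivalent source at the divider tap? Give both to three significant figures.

V_th is the open-circuit tap voltage: 16.3 × 76.8/(87.0 + 76.8) = 7.64 V.
With the supply zeroed, Ra and Rb appear in parallel from the tap: R_th = Ra‖Rb = (87.0 × 76.8)/163.8 = 40.8 kΩ.

V_th = 7.64 V, R_th = 40.8 kΩ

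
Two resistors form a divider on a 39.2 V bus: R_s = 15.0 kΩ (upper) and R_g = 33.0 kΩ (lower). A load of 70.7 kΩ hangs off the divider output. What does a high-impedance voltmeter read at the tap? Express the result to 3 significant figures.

The load sits in parallel with R_g: R_g‖R_L = (33.0 × 70.7) / (33.0 + 70.7) = 22.50 kΩ.
V_out = 39.2 × 22.50 / (15.0 + 22.50) = 39.2 × 22.50/37.50 = 23.5 V.

V_out ≈ 23.5 V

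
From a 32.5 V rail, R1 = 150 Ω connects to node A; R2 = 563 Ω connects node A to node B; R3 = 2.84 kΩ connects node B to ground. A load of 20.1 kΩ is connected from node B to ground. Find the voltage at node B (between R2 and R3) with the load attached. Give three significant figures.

At node B, R3 is in parallel with the load: R3‖R_L = 2488 Ω.
Below node A the resistance is R2 + (R3‖R_L) = 3051 Ω, so V_A = 32.5 × 3051/3201 = 30.98 V.
Then V_B = V_A × (R3‖R_L)/(R2 + R3‖R_L) = 30.98 × 2488/3051 = 25.3 V.

V ≈ 25.3 V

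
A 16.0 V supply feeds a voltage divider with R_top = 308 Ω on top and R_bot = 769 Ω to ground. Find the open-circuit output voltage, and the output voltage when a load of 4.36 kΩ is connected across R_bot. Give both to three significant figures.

Unloaded: 11.4 V; loaded: 10.9 V

Open-circuit: V = 16.0 × 769/(308 + 769) = 11.4 V.
With the load, R_bot becomes R_bot‖R_L = 653.7 Ω, so V = 16.0 × 653.7/961.7 = 10.9 V.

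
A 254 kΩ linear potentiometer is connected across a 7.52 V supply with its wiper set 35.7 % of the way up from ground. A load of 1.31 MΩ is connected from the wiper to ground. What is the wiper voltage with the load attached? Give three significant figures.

V ≈ 2.57 V

The wiper splits the pot into (1−α)R = 163.3 kΩ above and αR = 90.68 kΩ below.
Lower section ‖ load = 84.81 kΩ.
V_wiper = 7.52 × 84.81/(163.3 + 84.81) = 2.57 V.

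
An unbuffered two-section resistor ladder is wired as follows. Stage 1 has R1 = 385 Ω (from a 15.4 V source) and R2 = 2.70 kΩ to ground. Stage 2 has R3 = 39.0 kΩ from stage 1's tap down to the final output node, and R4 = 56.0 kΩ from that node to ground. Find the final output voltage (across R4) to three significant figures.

V_out ≈ 7.92 V

Stage 2 presents R3+R4 = 95000 Ω as a load on stage 1's tap.
Stage 1's lower leg becomes R2‖(R3+R4) = 2625 Ω, so V_mid = 15.4 × 2625/3010 = 13.43 V.
Stage 2 is itself unloaded: V_out = V_mid × R4/(R3+R4) = 13.43 × 56000/95000 = 7.92 V.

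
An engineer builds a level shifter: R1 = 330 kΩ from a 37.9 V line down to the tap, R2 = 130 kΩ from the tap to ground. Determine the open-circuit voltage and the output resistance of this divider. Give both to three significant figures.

V_th = 10.7 V, R_th = 93.3 kΩ

V_th is the open-circuit tap voltage: 37.9 × 130/(330 + 130) = 10.7 V.
With the supply zeroed, R1 and R2 appear in parallel from the tap: R_th = R1‖R2 = (330 × 130)/460.0 = 93.3 kΩ.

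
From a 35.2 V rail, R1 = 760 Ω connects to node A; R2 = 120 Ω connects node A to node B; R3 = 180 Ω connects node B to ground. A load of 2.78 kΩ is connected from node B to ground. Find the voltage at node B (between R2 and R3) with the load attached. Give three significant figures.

At node B, R3 is in parallel with the load: R3‖R_L = 169.1 Ω.
Below node A the resistance is R2 + (R3‖R_L) = 289.1 Ω, so V_A = 35.2 × 289.1/1049 = 9.699 V.
Then V_B = V_A × (R3‖R_L)/(R2 + R3‖R_L) = 9.699 × 169.1/289.1 = 5.67 V.

V ≈ 5.67 V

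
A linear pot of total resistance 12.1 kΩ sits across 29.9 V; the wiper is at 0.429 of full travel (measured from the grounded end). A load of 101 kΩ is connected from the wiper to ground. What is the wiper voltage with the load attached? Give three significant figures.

V ≈ 12.5 V

The wiper splits the pot into (1−α)R = 6.909 kΩ above and αR = 5.191 kΩ below.
Lower section ‖ load = 4.937 kΩ.
V_wiper = 29.9 × 4.937/(6.909 + 4.937) = 12.5 V.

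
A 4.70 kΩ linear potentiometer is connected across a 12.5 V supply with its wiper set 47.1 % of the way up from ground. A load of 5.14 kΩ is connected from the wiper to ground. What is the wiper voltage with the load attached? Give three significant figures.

V ≈ 4.80 V

The wiper splits the pot into (1−α)R = 2.486 kΩ above and αR = 2.214 kΩ below.
Lower section ‖ load = 1.547 kΩ.
V_wiper = 12.5 × 1.547/(2.486 + 1.547) = 4.80 V.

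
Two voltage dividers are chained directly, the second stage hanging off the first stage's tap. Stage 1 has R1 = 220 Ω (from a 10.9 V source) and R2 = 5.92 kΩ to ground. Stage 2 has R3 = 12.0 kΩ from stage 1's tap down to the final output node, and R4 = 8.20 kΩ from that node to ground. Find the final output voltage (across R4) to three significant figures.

V_out ≈ 4.22 V

Stage 2 presents R3+R4 = 20200 Ω as a load on stage 1's tap.
Stage 1's lower leg becomes R2‖(R3+R4) = 4578 Ω, so V_mid = 10.9 × 4578/4798 = 10.40 V.
Stage 2 is itself unloaded: V_out = V_mid × R4/(R3+R4) = 10.40 × 8200/20200 = 4.22 V.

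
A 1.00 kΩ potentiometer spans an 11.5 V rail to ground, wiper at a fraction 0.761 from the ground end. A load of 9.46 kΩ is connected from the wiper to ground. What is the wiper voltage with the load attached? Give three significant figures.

The wiper splits the pot into (1−α)R = 239.0 Ω above and αR = 761.0 Ω below.
Lower section ‖ load = 704.3 Ω.
V_wiper = 11.5 × 704.3/(239.0 + 704.3) = 8.59 V.

V ≈ 8.59 V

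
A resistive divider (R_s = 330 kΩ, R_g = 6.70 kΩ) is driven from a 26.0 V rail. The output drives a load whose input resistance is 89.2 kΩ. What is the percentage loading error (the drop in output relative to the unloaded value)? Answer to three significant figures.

The divider's output (Thévenin) resistance is R_s‖R_g = 6.567 kΩ.
Fractional drop under load = R_th/(R_th + R_L) = 6.567 / (6.567 + 89.2) = 0.06857.
So the output falls by 6.86 %.

6.86 %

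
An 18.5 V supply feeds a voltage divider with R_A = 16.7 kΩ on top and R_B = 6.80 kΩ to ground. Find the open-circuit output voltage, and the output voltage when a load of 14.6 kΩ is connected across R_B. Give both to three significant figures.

Unloaded: 5.35 V; loaded: 4.02 V

Open-circuit: V = 18.5 × 6.80/(16.7 + 6.80) = 5.35 V.
With the load, R_B becomes R_B‖R_L = 4.639 kΩ, so V = 18.5 × 4.639/21.34 = 4.02 V.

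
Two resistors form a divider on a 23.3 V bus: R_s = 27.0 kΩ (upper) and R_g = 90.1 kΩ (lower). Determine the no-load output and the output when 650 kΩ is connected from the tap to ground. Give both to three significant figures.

Open-circuit: V = 23.3 × 90.1/(27.0 + 90.1) = 17.9 V.
With the load, R_g becomes R_g‖R_L = 79.13 kΩ, so V = 23.3 × 79.13/106.1 = 17.4 V.

Unloaded: 17.9 V; loaded: 17.4 V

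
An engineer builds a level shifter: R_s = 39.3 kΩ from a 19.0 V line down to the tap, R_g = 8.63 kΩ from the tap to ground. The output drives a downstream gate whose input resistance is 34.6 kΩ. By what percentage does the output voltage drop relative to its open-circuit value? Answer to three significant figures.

The divider's output (Thévenin) resistance is R_s‖R_g = 7.076 kΩ.
Fractional drop under load = R_th/(R_th + R_L) = 7.076 / (7.076 + 34.6) = 0.1698.
So the output falls by 17.0 %.

17.0 %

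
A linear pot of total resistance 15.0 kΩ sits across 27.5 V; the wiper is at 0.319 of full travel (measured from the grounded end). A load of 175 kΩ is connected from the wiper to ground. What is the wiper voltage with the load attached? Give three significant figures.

V ≈ 8.61 V

The wiper splits the pot into (1−α)R = 10.21 kΩ above and αR = 4.785 kΩ below.
Lower section ‖ load = 4.658 kΩ.
V_wiper = 27.5 × 4.658/(10.21 + 4.658) = 8.61 V.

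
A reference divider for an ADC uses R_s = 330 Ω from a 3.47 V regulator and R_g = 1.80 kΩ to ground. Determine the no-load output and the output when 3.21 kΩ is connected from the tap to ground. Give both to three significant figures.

Open-circuit: V = 3.47 × 1800/(330 + 1800) = 2.93 V.
With the load, R_g becomes R_g‖R_L = 1153 Ω, so V = 3.47 × 1153/1483 = 2.70 V.

Unloaded: 2.93 V; loaded: 2.70 V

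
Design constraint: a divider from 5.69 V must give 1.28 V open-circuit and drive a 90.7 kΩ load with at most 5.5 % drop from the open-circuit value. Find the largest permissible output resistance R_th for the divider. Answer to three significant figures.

Loading drop = R_th/(R_th + R_L) ≤ 0.0550, so R_th ≤ R_L · ε/(1−ε) = 90.7 kΩ × 0.0550/0.9450 = 5.28 kΩ.
(Any R1, R2 with R2/(R1+R2) = 0.225 and R1‖R2 ≤ 5.28 kΩ will meet the spec.)

R_th ≤ 5.28 kΩ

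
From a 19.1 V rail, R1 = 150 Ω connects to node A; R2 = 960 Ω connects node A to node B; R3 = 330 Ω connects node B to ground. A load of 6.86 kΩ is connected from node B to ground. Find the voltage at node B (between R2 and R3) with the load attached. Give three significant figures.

V ≈ 4.22 V

At node B, R3 is in parallel with the load: R3‖R_L = 314.9 Ω.
Below node A the resistance is R2 + (R3‖R_L) = 1275 Ω, so V_A = 19.1 × 1275/1425 = 17.09 V.
Then V_B = V_A × (R3‖R_L)/(R2 + R3‖R_L) = 17.09 × 314.9/1275 = 4.22 V.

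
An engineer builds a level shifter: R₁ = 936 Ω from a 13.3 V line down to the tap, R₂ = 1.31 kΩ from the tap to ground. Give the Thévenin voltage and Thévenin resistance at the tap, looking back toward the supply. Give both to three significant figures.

V_th = 7.76 V, R_th = 546 Ω

V_th is the open-circuit tap voltage: 13.3 × 1310/(936 + 1310) = 7.76 V.
With the supply zeroed, R₁ and R₂ appear in parallel from the tap: R_th = R₁‖R₂ = (936 × 1310)/2246 = 546 Ω.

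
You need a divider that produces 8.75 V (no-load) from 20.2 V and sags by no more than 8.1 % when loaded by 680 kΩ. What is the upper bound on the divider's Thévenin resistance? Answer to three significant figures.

R_th ≤ 59.9 kΩ

Loading drop = R_th/(R_th + R_L) ≤ 0.0810, so R_th ≤ R_L · ε/(1−ε) = 680 kΩ × 0.0810/0.9190 = 59.9 kΩ.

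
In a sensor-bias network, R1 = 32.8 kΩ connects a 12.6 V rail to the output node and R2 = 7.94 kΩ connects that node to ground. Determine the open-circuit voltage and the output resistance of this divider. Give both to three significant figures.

V_th = 2.46 V, R_th = 6.39 kΩ

V_th is the open-circuit tap voltage: 12.6 × 7.94/(32.8 + 7.94) = 2.46 V.
With the supply zeroed, R1 and R2 appear in parallel from the tap: R_th = R1‖R2 = (32.8 × 7.94)/40.74 = 6.39 kΩ.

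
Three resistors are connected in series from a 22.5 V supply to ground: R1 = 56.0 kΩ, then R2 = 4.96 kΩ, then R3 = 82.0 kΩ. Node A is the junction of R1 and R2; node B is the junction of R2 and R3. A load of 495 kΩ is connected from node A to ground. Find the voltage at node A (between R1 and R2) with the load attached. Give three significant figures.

V ≈ 12.8 V

Below node A the series string R2+R3 = 86.96 kΩ sits in parallel with the 495 kΩ load: 73.97 kΩ.
V_A = 22.5 × 73.97/(56.0 + 73.97) = 12.8 V.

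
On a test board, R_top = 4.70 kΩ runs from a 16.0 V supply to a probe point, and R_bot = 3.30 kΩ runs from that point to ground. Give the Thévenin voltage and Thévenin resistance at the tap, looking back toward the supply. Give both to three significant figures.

V_th = 6.60 V, R_th = 1.94 kΩ

V_th is the open-circuit tap voltage: 16.0 × 3.30/(4.70 + 3.30) = 6.60 V.
With the supply zeroed, R_top and R_bot appear in parallel from the tap: R_th = R_top‖R_bot = (4.70 × 3.30)/8.000 = 1.94 kΩ.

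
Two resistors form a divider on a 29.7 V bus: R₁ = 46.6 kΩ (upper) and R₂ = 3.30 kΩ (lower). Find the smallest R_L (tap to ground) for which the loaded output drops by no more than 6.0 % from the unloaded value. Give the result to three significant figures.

R_L(min) ≈ 48.3 kΩ

Output resistance R_th = R₁‖R₂ = (46.6 × 3.30)/49.90 = 3.082 kΩ.
The fractional drop is R_th/(R_th + R_L); requiring this ≤ 0.0600 gives R_L ≥ R_th(1/0.0600 − 1) = 3.082 × 15.67 = 48.3 kΩ.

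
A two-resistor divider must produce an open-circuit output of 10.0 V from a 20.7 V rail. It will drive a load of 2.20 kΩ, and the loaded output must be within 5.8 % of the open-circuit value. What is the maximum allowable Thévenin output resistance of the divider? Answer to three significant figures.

Loading drop = R_th/(R_th + R_L) ≤ 0.0580, so R_th ≤ R_L · ε/(1−ε) = 2.20 kΩ × 0.0580/0.9420 = 135 Ω.

R_th ≤ 135 Ω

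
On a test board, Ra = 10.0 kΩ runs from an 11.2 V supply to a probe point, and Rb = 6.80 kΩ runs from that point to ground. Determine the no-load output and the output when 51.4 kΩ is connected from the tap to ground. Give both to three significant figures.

Open-circuit: V = 11.2 × 6.80/(10.0 + 6.80) = 4.53 V.
With the load, Rb becomes Rb‖R_L = 6.005 kΩ, so V = 11.2 × 6.005/16.01 = 4.20 V.

Unloaded: 4.53 V; loaded: 4.20 V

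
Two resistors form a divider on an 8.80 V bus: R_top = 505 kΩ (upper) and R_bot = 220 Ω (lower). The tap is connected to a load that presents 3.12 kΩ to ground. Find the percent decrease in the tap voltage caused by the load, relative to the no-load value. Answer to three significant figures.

The divider's output (Thévenin) resistance is R_top‖R_bot = 219.9 Ω.
Fractional drop under load = R_th/(R_th + R_L) = 219.9 / (219.9 + 3120) = 0.06584.
So the output falls by 6.58 %.

6.58 %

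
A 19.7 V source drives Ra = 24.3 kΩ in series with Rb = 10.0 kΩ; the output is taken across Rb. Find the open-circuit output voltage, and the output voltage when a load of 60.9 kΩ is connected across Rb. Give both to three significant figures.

Open-circuit: V = 19.7 × 10.0/(24.3 + 10.0) = 5.74 V.
With the load, Rb becomes Rb‖R_L = 8.590 kΩ, so V = 19.7 × 8.590/32.89 = 5.14 V.

Unloaded: 5.74 V; loaded: 5.14 V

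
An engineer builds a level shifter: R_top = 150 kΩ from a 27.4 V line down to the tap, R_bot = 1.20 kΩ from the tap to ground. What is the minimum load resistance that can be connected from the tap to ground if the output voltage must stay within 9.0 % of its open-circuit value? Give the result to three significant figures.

R_L(min) ≈ 12.0 kΩ

Output resistance R_th = R_top‖R_bot = (150 × 1.20)/151.2 = 1.190 kΩ.
The fractional drop is R_th/(R_th + R_L); requiring this ≤ 0.0900 gives R_L ≥ R_th(1/0.0900 − 1) = 1.190 × 10.11 = 12.0 kΩ.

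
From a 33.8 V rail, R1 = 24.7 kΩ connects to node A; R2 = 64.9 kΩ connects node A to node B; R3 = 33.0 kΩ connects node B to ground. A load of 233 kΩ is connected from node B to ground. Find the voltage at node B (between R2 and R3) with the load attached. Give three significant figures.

At node B, R3 is in parallel with the load: R3‖R_L = 28.91 kΩ.
Below node A the resistance is R2 + (R3‖R_L) = 93.81 kΩ, so V_A = 33.8 × 93.81/118.5 = 26.76 V.
Then V_B = V_A × (R3‖R_L)/(R2 + R3‖R_L) = 26.76 × 28.91/93.81 = 8.24 V.

V ≈ 8.24 V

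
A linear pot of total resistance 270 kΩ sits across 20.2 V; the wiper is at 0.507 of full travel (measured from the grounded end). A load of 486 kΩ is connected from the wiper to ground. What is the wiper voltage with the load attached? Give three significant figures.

V ≈ 8.99 V

The wiper splits the pot into (1−α)R = 133.1 kΩ above and αR = 136.9 kΩ below.
Lower section ‖ load = 106.8 kΩ.
V_wiper = 20.2 × 106.8/(133.1 + 106.8) = 8.99 V.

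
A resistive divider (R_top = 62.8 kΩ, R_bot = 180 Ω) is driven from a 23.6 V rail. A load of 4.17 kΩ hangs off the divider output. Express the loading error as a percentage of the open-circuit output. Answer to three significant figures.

4.13 %

The divider's output (Thévenin) resistance is R_top‖R_bot = 179.5 Ω.
Fractional drop under load = R_th/(R_th + R_L) = 179.5 / (179.5 + 4170) = 0.04127.
So the output falls by 4.13 %.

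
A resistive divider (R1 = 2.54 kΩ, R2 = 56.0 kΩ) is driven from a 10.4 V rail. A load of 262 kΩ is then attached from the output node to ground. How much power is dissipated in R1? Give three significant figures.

P ≈ 0.116 mW

Total resistance from the source is R1 + (R2‖R_L) = 48.68 kΩ, so I = 10.4/48.68 kΩ = 0.2136 mA.
P = I²·R1 = (0.2136 mA)² × 2.54 kΩ = 0.116 mW.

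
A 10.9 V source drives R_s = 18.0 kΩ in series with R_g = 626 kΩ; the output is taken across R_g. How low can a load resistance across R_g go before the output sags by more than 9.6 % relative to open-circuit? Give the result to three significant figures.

Output resistance R_th = R_s‖R_g = (18.0 × 626)/644.0 = 17.50 kΩ.
The fractional drop is R_th/(R_th + R_L); requiring this ≤ 0.0960 gives R_L ≥ R_th(1/0.0960 − 1) = 17.50 × 9.417 = 165 kΩ.

R_L(min) ≈ 165 kΩ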